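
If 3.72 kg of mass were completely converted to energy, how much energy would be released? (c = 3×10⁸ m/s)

Using E = mc²:
c² = (3×10⁸)² = 9×10¹⁶ m²/s²
E = 3.72 × 9×10¹⁶ = 3.348×10¹⁷ J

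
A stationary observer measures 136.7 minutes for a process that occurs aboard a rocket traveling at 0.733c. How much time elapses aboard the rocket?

Dilated time Δt = 136.7 minutes
γ = 1/√(1 - 0.733²) = 1.470
Δt₀ = Δt/γ = 136.7/1.470 = 92.99 minutes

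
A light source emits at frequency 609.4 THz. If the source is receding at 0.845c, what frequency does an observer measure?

β = v/c = 0.845
(1-β)/(1+β) = 0.155/1.845 = 0.08401
Doppler factor = √(0.08401) = 0.2898
f_obs = 609.4 × 0.2898 = 176.6 THz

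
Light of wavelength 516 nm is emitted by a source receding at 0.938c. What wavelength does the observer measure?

β = 0.938
Wavelength Doppler factor = √(1.938/0.062) = √(31.26) = 5.591
λ_obs = 516 × 5.591 = 2885 nm (redshift)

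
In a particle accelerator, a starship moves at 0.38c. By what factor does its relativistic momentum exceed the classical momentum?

p_rel = γmv, p_class = mv
Ratio = γ = 1/√(1 - 0.38²)
= 1/√(0.8556) = 1.081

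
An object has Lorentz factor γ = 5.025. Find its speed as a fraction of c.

From γ = 1/√(1 - v²/c²):
1/γ² = 1/5.025² = 0.03960
v²/c² = 1 - 0.03960 = 0.9604
v/c = √(0.9604) = 0.9800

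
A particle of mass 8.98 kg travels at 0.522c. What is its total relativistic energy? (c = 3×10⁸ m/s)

γ = 1/√(1 - 0.522²) = 1.1724
mc² = 8.98 × (3×10⁸)² = 8.082×10¹⁷ J
E = γmc² = 1.1724 × 8.082×10¹⁷ = 9.475×10¹⁷ J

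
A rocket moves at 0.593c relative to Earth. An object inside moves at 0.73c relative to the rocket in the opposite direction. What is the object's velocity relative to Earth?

Object's velocity in rocket frame is u' = -0.73c
u = (u' + v)/(1 + u'v/c²) = (v - 0.73)/(1 - 0.73·v/c²)
Numerator: 0.593 - 0.73 = -0.137
Denominator: 1 - 0.43289 = 0.56711
u = -0.137/0.56711 = -0.2416c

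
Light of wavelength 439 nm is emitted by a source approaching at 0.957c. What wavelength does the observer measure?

β = 0.957
Wavelength Doppler factor = √(0.043/1.957) = √(0.021972) = 0.14823
λ_obs = 439 × 0.14823 = 65.07 nm (blueshift)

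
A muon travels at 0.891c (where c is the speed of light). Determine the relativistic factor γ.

v/c = 0.891, so (v/c)² = 0.793881
1 - (v/c)² = 0.206119
γ = 1/√(0.206119) = 2.203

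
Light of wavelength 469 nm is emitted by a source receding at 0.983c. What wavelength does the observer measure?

β = 0.983
Wavelength Doppler factor = √(1.983/0.017) = √(116.6) = 10.80
λ_obs = 469 × 10.80 = 5065 nm (redshift)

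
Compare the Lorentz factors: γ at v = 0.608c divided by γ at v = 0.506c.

γ₁ = 1/√(1 - 0.608²) = 1.2595
γ₂ = 1/√(1 - 0.506²) = 1.1594
γ₁/γ₂ = 1.2595/1.1594 = 1.086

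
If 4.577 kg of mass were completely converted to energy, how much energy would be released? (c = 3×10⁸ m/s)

Using E = mc²:
c² = (3×10⁸)² = 9×10¹⁶ m²/s²
E = 4.577 × 9×10¹⁶ = 4.119×10¹⁷ J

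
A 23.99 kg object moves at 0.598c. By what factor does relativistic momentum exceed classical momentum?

p_rel = γmv, p_class = mv
Ratio = γ = 1/√(1 - 0.598²) = 1.248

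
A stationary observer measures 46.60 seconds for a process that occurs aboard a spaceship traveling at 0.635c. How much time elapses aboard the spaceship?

Dilated time Δt = 46.60 seconds
γ = 1/√(1 - 0.635²) = 1.2945
Δt₀ = Δt/γ = 46.60/1.2945 = 36.00 seconds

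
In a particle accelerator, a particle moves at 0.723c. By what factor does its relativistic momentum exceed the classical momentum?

p_rel = γmv, p_class = mv
Ratio = γ = 1/√(1 - 0.723²)
= 1/√(0.477271) = 1.447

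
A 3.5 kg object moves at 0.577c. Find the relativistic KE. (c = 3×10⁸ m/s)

γ = 1/√(1 - 0.577²) = 1.22437
γ - 1 = 0.22437
KE = (γ-1)mc² = 0.22437 × 3.5 × (3×10⁸)² = 7.068×10¹⁶ J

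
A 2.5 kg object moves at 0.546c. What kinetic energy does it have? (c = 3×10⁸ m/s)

γ = 1/√(1 - 0.546²) = 1.193623
γ - 1 = 0.193623
KE = (γ-1)mc² = 0.193623 × 2.5 × (3×10⁸)² = 4.357×10¹⁶ J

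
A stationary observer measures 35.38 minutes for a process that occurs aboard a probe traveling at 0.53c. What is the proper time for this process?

Dilated time Δt = 35.38 minutes
γ = 1/√(1 - 0.53²) = 1.1792
Δt₀ = Δt/γ = 35.38/1.1792 = 30.00 minutes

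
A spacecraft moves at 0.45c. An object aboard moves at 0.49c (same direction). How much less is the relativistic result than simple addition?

Classical: u' + v = 0.49 + 0.45 = 0.94c
Relativistic: u = (0.49 + 0.45)/(1 + 0.2205) = 0.94/1.2205 = 0.7702c
Difference: 0.94 - 0.7702 = 0.1698c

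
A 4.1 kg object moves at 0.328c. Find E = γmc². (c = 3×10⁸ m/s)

γ = 1/√(1 - 0.328²) = 1.0586
mc² = 4.1 × (3×10⁸)² = 3.690×10¹⁷ J
E = γmc² = 1.0586 × 3.690×10¹⁷ = 3.906×10¹⁷ J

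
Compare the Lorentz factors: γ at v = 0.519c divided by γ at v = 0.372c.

γ₁ = 1/√(1 - 0.519²) = 1.170
γ₂ = 1/√(1 - 0.372²) = 1.077
γ₁/γ₂ = 1.170/1.077 = 1.086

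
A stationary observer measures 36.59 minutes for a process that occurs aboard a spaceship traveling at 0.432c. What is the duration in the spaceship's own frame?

Dilated time Δt = 36.59 minutes
γ = 1/√(1 - 0.432²) = 1.1088
Δt₀ = Δt/γ = 36.59/1.1088 = 33.00 minutes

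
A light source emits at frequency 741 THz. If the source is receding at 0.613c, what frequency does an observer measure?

β = v/c = 0.613
(1-β)/(1+β) = 0.387/1.613 = 0.239926
Doppler factor = √(0.239926) = 0.48982
f_obs = 741 × 0.48982 = 363.0 THz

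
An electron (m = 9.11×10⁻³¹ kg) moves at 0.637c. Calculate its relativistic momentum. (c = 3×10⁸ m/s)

γ = 1/√(1 - 0.637²) = 1.297
v = 0.637 × 3×10⁸ = 1.911×10⁸ m/s
p = γmv = 1.297 × 9.11×10⁻³¹ × 1.911×10⁸ = 2.258×10⁻²² kg·m/s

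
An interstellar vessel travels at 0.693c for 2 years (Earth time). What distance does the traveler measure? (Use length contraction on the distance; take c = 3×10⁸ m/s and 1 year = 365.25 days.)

Earth distance: d = v × t = 0.693c × 2 yr = 1.3122×10¹⁶ m
γ = 1.3871
d' = d/γ = 1.3122×10¹⁶/1.3871 = 9.460×10¹⁵ m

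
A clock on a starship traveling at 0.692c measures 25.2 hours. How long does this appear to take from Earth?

Proper time Δt₀ = 25.2 hours
γ = 1/√(1 - 0.692²) = 1.3852
Δt = γΔt₀ = 1.3852 × 25.2 = 34.91 hours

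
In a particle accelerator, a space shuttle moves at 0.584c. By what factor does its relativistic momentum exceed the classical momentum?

p_rel = γmv, p_class = mv
Ratio = γ = 1/√(1 - 0.584²)
= 1/√(0.658944) = 1.232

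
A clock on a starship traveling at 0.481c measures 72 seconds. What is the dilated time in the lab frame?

Proper time Δt₀ = 72 seconds
γ = 1/√(1 - 0.481²) = 1.1406
Δt = γΔt₀ = 1.1406 × 72 = 82.12 seconds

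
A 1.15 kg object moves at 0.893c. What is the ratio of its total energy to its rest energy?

E = γmc², E₀ = mc²
E/E₀ = γ = 1/√(1 - 0.893²) = 2.222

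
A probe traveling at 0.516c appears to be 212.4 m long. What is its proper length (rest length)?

Contracted length L = 212.4 m
γ = 1/√(1 - 0.516²) = 1.1674
L₀ = γL = 1.1674 × 212.4 = 248.0 m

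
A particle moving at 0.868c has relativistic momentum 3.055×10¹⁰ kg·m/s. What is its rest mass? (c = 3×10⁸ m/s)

γ = 1/√(1 - 0.868²) = 2.0138
v = 0.868 × 3×10⁸ = 2.604×10⁸ m/s
m = p/(γv) = 3.055×10¹⁰/(2.0138 × 2.604×10⁸) = 58.26 kg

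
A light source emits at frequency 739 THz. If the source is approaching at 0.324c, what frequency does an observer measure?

β = v/c = 0.324
(1+β)/(1-β) = 1.324/0.676 = 1.9586
Doppler factor = √(1.9586) = 1.399
f_obs = 739 × 1.399 = 1034 THz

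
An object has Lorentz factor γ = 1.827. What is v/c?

From γ = 1/√(1 - v²/c²):
1/γ² = 1/1.827² = 0.2996
v²/c² = 1 - 0.2996 = 0.7004
v/c = √(0.7004) = 0.8369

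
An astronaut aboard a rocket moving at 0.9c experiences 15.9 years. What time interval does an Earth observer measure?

Proper time Δt₀ = 15.9 years
γ = 1/√(1 - 0.9²) = 2.2942
Δt = γΔt₀ = 2.2942 × 15.9 = 36.48 years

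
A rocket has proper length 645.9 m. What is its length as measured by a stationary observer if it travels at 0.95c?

Proper length L₀ = 645.9 m
γ = 1/√(1 - 0.95²) = 3.203
L = L₀/γ = 645.9/3.203 = 201.7 m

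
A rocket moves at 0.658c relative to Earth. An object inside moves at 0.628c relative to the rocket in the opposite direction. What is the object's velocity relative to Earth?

Object's velocity in rocket frame is u' = -0.628c
u = (u' + v)/(1 + u'v/c²) = (v - 0.628)/(1 - 0.628·v/c²)
Numerator: 0.658 - 0.628 = 0.03
Denominator: 1 - 0.413224 = 0.586776
u = 0.03/0.586776 = 0.05113c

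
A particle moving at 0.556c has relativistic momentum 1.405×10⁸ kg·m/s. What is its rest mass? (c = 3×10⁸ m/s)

γ = 1/√(1 - 0.556²) = 1.2031
v = 0.556 × 3×10⁸ = 1.668×10⁸ m/s
m = p/(γv) = 1.405×10⁸/(1.2031 × 1.668×10⁸) = 0.7001 kg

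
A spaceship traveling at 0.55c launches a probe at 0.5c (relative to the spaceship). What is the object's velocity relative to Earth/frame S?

u = (u' + v)/(1 + u'v/c²)
Numerator: 0.5 + 0.55 = 1.05
Denominator: 1 + 0.275 = 1.275
u = 1.05/1.275 = 0.8235c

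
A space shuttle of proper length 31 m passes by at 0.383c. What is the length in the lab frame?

Proper length L₀ = 31 m
γ = 1/√(1 - 0.383²) = 1.0825
L = L₀/γ = 31/1.0825 = 28.64 m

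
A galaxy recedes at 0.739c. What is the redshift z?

β = 0.739
(1+β)/(1-β) = 1.739/0.261 = 6.663
√(6.663) = 2.581
z = 2.581 - 1 = 1.581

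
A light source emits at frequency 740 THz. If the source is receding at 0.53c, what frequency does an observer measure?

β = v/c = 0.53
(1-β)/(1+β) = 0.47/1.53 = 0.30719
Doppler factor = √(0.30719) = 0.5542
f_obs = 740 × 0.5542 = 410.1 THz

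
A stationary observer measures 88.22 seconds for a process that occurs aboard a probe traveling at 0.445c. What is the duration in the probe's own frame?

Dilated time Δt = 88.22 seconds
γ = 1/√(1 - 0.445²) = 1.1167
Δt₀ = Δt/γ = 88.22/1.1167 = 79.00 seconds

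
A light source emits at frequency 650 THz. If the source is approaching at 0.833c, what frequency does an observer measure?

β = v/c = 0.833
(1+β)/(1-β) = 1.833/0.167 = 10.976
Doppler factor = √(10.976) = 3.313
f_obs = 650 × 3.313 = 2153 THz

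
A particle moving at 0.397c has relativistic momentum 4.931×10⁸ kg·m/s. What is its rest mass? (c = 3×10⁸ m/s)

γ = 1/√(1 - 0.397²) = 1.0895
v = 0.397 × 3×10⁸ = 1.191×10⁸ m/s
m = p/(γv) = 4.931×10⁸/(1.0895 × 1.191×10⁸) = 3.800 kg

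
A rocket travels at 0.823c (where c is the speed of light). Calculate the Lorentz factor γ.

v/c = 0.823, so (v/c)² = 0.677329
1 - (v/c)² = 0.322671
γ = 1/√(0.322671) = 1.760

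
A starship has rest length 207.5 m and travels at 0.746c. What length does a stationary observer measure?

Proper length L₀ = 207.5 m
γ = 1/√(1 - 0.746²) = 1.5016
L = L₀/γ = 207.5/1.5016 = 138.2 m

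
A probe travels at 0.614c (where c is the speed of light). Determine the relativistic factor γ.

v/c = 0.614, so (v/c)² = 0.376996
1 - (v/c)² = 0.623004
γ = 1/√(0.623004) = 1.267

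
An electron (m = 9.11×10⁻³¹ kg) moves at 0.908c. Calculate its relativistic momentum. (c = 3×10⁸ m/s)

γ = 1/√(1 - 0.908²) = 2.387
v = 0.908 × 3×10⁸ = 2.724×10⁸ m/s
p = γmv = 2.387 × 9.11×10⁻³¹ × 2.724×10⁸ = 5.923×10⁻²² kg·m/s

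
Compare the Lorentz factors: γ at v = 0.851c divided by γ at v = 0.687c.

γ₁ = 1/√(1 - 0.851²) = 1.904
γ₂ = 1/√(1 - 0.687²) = 1.376
γ₁/γ₂ = 1.904/1.376 = 1.384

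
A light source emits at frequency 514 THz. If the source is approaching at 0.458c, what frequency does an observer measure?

β = v/c = 0.458
(1+β)/(1-β) = 1.458/0.542 = 2.690
Doppler factor = √(2.690) = 1.640
f_obs = 514 × 1.640 = 843.0 THz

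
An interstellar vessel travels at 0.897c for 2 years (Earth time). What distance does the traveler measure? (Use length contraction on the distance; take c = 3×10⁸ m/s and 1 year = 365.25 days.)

Earth distance: d = v × t = 0.897c × 2 yr = 1.69843×10¹⁶ m
γ = 2.26229
d' = d/γ = 1.69843×10¹⁶/2.26229 = 7.508×10¹⁵ m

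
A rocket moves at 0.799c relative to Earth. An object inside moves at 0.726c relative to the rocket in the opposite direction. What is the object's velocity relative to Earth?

Object's velocity in rocket frame is u' = -0.726c
u = (u' + v)/(1 + u'v/c²) = (v - 0.726)/(1 - 0.726·v/c²)
Numerator: 0.799 - 0.726 = 0.073
Denominator: 1 - 0.580074 = 0.419926
u = 0.073/0.419926 = 0.1738c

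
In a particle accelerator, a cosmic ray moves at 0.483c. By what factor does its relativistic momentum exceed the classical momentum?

p_rel = γmv, p_class = mv
Ratio = γ = 1/√(1 - 0.483²)
= 1/√(0.766711) = 1.142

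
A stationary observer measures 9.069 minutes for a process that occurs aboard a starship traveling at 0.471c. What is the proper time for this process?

Dilated time Δt = 9.069 minutes
γ = 1/√(1 - 0.471²) = 1.1336
Δt₀ = Δt/γ = 9.069/1.1336 = 8.000 minutes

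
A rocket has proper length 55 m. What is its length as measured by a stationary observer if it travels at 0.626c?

Proper length L₀ = 55 m
γ = 1/√(1 - 0.626²) = 1.2823
L = L₀/γ = 55/1.2823 = 42.89 m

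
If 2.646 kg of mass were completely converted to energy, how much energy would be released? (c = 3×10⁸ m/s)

Using E = mc²:
c² = (3×10⁸)² = 9×10¹⁶ m²/s²
E = 2.646 × 9×10¹⁶ = 2.381×10¹⁷ J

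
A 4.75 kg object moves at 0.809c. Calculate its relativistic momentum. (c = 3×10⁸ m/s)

γ = 1/√(1 - 0.809²) = 1.701
v = 0.809 × 3×10⁸ = 2.427×10⁸ m/s
p = γmv = 1.701 × 4.75 × 2.427×10⁸ = 1.961×10⁹ kg·m/s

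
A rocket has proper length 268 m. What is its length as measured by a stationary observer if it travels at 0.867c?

Proper length L₀ = 268 m
γ = 1/√(1 - 0.867²) = 2.007
L = L₀/γ = 268/2.007 = 133.5 m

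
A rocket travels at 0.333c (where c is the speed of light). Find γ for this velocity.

v/c = 0.333, so (v/c)² = 0.110889
1 - (v/c)² = 0.889111
γ = 1/√(0.889111) = 1.061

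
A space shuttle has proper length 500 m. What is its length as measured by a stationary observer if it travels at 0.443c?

Proper length L₀ = 500 m
γ = 1/√(1 - 0.443²) = 1.1154
L = L₀/γ = 500/1.1154 = 448.3 m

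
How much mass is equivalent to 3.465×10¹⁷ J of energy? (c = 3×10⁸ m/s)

From E = mc², we get m = E/c²
c² = (3×10⁸)² = 9×10¹⁶ m²/s²
m = 3.465×10¹⁷ / 9×10¹⁶ = 3.850 kg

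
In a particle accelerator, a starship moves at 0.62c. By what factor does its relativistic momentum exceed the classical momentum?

p_rel = γmv, p_class = mv
Ratio = γ = 1/√(1 - 0.62²)
= 1/√(0.6156) = 1.275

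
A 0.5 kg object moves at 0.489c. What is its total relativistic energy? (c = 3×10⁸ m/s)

γ = 1/√(1 - 0.489²) = 1.1464
mc² = 0.5 × (3×10⁸)² = 4.500×10¹⁶ J
E = γmc² = 1.1464 × 4.500×10¹⁶ = 5.159×10¹⁶ J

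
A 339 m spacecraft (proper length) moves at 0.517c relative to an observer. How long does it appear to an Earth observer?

Proper length L₀ = 339 m
γ = 1/√(1 - 0.517²) = 1.168
L = L₀/γ = 339/1.168 = 290.2 m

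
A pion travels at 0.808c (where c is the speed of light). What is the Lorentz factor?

v/c = 0.808, so (v/c)² = 0.652864
1 - (v/c)² = 0.347136
γ = 1/√(0.347136) = 1.697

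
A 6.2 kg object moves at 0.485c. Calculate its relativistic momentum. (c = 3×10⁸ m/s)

γ = 1/√(1 - 0.485²) = 1.1435
v = 0.485 × 3×10⁸ = 1.455×10⁸ m/s
p = γmv = 1.1435 × 6.2 × 1.455×10⁸ = 1.032×10⁹ kg·m/s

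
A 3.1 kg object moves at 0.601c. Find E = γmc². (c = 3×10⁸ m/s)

γ = 1/√(1 - 0.601²) = 1.2512
mc² = 3.1 × (3×10⁸)² = 2.790×10¹⁷ J
E = γmc² = 1.2512 × 2.790×10¹⁷ = 3.491×10¹⁷ J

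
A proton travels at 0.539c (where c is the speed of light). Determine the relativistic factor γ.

v/c = 0.539, so (v/c)² = 0.290521
1 - (v/c)² = 0.709479
γ = 1/√(0.709479) = 1.187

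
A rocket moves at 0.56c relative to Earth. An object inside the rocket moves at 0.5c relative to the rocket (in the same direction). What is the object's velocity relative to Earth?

u = (u' + v)/(1 + u'v/c²)
Numerator: 0.5 + 0.56 = 1.06
Denominator: 1 + 0.28 = 1.28
u = 1.06/1.28 = 0.8281c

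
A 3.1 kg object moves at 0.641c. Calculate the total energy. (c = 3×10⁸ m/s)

γ = 1/√(1 - 0.641²) = 1.303
mc² = 3.1 × (3×10⁸)² = 2.790×10¹⁷ J
E = γmc² = 1.303 × 2.790×10¹⁷ = 3.635×10¹⁷ J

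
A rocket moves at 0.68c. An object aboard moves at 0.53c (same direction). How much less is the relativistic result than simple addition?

Classical: u' + v = 0.53 + 0.68 = 1.21c
Relativistic: u = (0.53 + 0.68)/(1 + 0.3604) = 1.21/1.3604 = 0.8894c
Difference: 1.21 - 0.8894 = 0.3206c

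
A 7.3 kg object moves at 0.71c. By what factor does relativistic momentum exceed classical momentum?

p_rel = γmv, p_class = mv
Ratio = γ = 1/√(1 - 0.71²) = 1.420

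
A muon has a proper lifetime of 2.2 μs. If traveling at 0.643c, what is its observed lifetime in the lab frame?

Proper lifetime τ₀ = 2.2 μs
γ = 1/√(1 - 0.643²) = 1.306
τ = γτ₀ = 1.306 × 2.2 μs = 2.873 μs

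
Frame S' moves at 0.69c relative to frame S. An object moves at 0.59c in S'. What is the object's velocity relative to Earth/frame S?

u = (u' + v)/(1 + u'v/c²)
Numerator: 0.59 + 0.69 = 1.28
Denominator: 1 + 0.4071 = 1.4071
u = 1.28/1.4071 = 0.9097c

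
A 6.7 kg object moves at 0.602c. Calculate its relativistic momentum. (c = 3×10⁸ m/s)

γ = 1/√(1 - 0.602²) = 1.252
v = 0.602 × 3×10⁸ = 1.806×10⁸ m/s
p = γmv = 1.252 × 6.7 × 1.806×10⁸ = 1.515×10⁹ kg·m/s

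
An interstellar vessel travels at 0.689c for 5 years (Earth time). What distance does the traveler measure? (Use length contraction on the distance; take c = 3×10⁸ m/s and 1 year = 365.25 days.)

Earth distance: d = v × t = 0.689c × 5 yr = 3.2615×10¹⁶ m
γ = 1.3798
d' = d/γ = 3.2615×10¹⁶/1.3798 = 2.364×10¹⁶ m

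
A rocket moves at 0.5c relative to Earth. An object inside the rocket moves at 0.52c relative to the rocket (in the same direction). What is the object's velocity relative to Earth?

u = (u' + v)/(1 + u'v/c²)
Numerator: 0.52 + 0.5 = 1.02
Denominator: 1 + 0.26 = 1.26
u = 1.02/1.26 = 0.8095c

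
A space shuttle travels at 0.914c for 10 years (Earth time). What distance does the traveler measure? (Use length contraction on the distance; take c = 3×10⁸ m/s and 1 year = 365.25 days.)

Earth distance: d = v × t = 0.914c × 10 yr = 8.6531×10¹⁶ m
γ = 2.4648
d' = d/γ = 8.6531×10¹⁶/2.4648 = 3.511×10¹⁶ m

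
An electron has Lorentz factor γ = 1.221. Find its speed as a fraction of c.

From γ = 1/√(1 - v²/c²):
1/γ² = 1/1.221² = 0.6708
v²/c² = 1 - 0.6708 = 0.3292
v/c = √(0.3292) = 0.5738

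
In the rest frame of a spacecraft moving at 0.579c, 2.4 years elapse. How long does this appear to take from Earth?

Proper time Δt₀ = 2.4 years
γ = 1/√(1 - 0.579²) = 1.2265
Δt = γΔt₀ = 1.2265 × 2.4 = 2.944 years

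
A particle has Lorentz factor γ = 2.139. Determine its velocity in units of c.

From γ = 1/√(1 - v²/c²):
1/γ² = 1/2.139² = 0.2186
v²/c² = 1 - 0.2186 = 0.7814
v/c = √(0.7814) = 0.8840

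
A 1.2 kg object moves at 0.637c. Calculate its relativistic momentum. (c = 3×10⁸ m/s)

γ = 1/√(1 - 0.637²) = 1.2972
v = 0.637 × 3×10⁸ = 1.911×10⁸ m/s
p = γmv = 1.2972 × 1.2 × 1.911×10⁸ = 2.975×10⁸ kg·m/s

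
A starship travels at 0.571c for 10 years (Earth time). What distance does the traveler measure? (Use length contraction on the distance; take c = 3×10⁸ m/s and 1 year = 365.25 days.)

Earth distance: d = v × t = 0.571c × 10 yr = 5.406×10¹⁶ m
γ = 1.218
d' = d/γ = 5.406×10¹⁶/1.218 = 4.438×10¹⁶ m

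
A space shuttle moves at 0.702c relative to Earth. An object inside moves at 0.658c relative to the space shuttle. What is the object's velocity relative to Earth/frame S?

u = (u' + v)/(1 + u'v/c²)
Numerator: 0.658 + 0.702 = 1.36
Denominator: 1 + 0.461916 = 1.461916
u = 1.36/1.461916 = 0.9303c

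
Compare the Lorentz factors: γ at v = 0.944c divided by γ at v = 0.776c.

γ₁ = 1/√(1 - 0.944²) = 3.031
γ₂ = 1/√(1 - 0.776²) = 1.585
γ₁/γ₂ = 3.031/1.585 = 1.912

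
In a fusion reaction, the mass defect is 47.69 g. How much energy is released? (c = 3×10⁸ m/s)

Convert mass defect: Δm = 47.69 g = 0.04769 kg
E = Δm·c² = 0.04769 × (3×10⁸)²
= 0.04769 × 9×10¹⁶ = 4.292×10¹⁵ J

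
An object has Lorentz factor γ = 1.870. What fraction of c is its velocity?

From γ = 1/√(1 - v²/c²):
1/γ² = 1/1.870² = 0.2860
v²/c² = 1 - 0.2860 = 0.7140
v/c = √(0.7140) = 0.8450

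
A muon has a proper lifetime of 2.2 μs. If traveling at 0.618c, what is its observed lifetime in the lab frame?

Proper lifetime τ₀ = 2.2 μs
γ = 1/√(1 - 0.618²) = 1.272
τ = γτ₀ = 1.272 × 2.2 μs = 2.798 μs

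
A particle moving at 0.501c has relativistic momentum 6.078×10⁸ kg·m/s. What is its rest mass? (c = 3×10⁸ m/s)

γ = 1/√(1 - 0.501²) = 1.1555
v = 0.501 × 3×10⁸ = 1.503×10⁸ m/s
m = p/(γv) = 6.078×10⁸/(1.1555 × 1.503×10⁸) = 3.500 kg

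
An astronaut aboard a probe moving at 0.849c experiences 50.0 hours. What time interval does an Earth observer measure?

Proper time Δt₀ = 50.0 hours
γ = 1/√(1 - 0.849²) = 1.8925
Δt = γΔt₀ = 1.8925 × 50.0 = 94.63 hours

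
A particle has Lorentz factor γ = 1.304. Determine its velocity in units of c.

From γ = 1/√(1 - v²/c²):
1/γ² = 1/1.304² = 0.5881
v²/c² = 1 - 0.5881 = 0.4119
v/c = √(0.4119) = 0.6418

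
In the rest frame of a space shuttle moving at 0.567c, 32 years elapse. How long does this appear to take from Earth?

Proper time Δt₀ = 32 years
γ = 1/√(1 - 0.567²) = 1.214
Δt = γΔt₀ = 1.214 × 32 = 38.85 years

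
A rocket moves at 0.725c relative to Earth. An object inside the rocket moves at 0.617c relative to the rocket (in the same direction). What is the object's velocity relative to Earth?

u = (u' + v)/(1 + u'v/c²)
Numerator: 0.617 + 0.725 = 1.342
Denominator: 1 + 0.447325 = 1.447325
u = 1.342/1.447325 = 0.9272c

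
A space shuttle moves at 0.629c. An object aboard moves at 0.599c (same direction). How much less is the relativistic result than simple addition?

Classical: u' + v = 0.599 + 0.629 = 1.228c
Relativistic: u = (0.599 + 0.629)/(1 + 0.376771) = 1.228/1.376771 = 0.8919c
Difference: 1.228 - 0.8919 = 0.3361c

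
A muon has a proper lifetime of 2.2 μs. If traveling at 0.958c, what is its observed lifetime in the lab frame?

Proper lifetime τ₀ = 2.2 μs
γ = 1/√(1 - 0.958²) = 3.4871
τ = γτ₀ = 3.4871 × 2.2 μs = 7.672 μs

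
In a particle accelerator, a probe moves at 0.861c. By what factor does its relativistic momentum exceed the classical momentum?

p_rel = γmv, p_class = mv
Ratio = γ = 1/√(1 - 0.861²)
= 1/√(0.258679) = 1.966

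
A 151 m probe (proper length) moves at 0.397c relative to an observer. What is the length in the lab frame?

Proper length L₀ = 151 m
γ = 1/√(1 - 0.397²) = 1.0895
L = L₀/γ = 151/1.0895 = 138.6 m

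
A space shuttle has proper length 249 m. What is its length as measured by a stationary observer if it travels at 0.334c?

Proper length L₀ = 249 m
γ = 1/√(1 - 0.334²) = 1.061
L = L₀/γ = 249/1.061 = 234.7 m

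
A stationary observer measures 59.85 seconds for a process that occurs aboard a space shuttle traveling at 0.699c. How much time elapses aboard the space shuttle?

Dilated time Δt = 59.85 seconds
γ = 1/√(1 - 0.699²) = 1.3984
Δt₀ = Δt/γ = 59.85/1.3984 = 42.80 seconds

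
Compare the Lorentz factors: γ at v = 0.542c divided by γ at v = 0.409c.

γ₁ = 1/√(1 - 0.542²) = 1.190
γ₂ = 1/√(1 - 0.409²) = 1.096
γ₁/γ₂ = 1.190/1.096 = 1.086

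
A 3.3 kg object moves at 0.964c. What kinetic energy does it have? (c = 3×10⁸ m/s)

γ = 1/√(1 - 0.964²) = 3.761
γ - 1 = 2.761
KE = (γ-1)mc² = 2.761 × 3.3 × (3×10⁸)² = 8.200×10¹⁷ J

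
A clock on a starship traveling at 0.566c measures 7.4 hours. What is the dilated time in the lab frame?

Proper time Δt₀ = 7.4 hours
γ = 1/√(1 - 0.566²) = 1.213
Δt = γΔt₀ = 1.213 × 7.4 = 8.976 hours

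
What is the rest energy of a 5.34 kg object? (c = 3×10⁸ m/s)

c² = (3×10⁸)² = 9.000×10¹⁶ m²/s²
E₀ = mc² = 5.34 × 9.000×10¹⁶ = 4.806×10¹⁷ J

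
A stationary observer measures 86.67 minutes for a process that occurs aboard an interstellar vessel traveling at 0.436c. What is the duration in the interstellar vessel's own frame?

Dilated time Δt = 86.67 minutes
γ = 1/√(1 - 0.436²) = 1.1112
Δt₀ = Δt/γ = 86.67/1.1112 = 78.00 minutes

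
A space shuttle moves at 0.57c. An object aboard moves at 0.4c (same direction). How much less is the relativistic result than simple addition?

Classical: u' + v = 0.4 + 0.57 = 0.97c
Relativistic: u = (0.4 + 0.57)/(1 + 0.228) = 0.97/1.228 = 0.7899c
Difference: 0.97 - 0.7899 = 0.1801c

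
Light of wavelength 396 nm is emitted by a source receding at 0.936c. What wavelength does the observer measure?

β = 0.936
Wavelength Doppler factor = √(1.936/0.064) = √(30.25) = 5.500
λ_obs = 396 × 5.500 = 2178 nm (redshift)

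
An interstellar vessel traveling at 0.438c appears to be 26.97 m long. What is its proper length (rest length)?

Contracted length L = 26.97 m
γ = 1/√(1 - 0.438²) = 1.1124
L₀ = γL = 1.1124 × 26.97 = 30.00 m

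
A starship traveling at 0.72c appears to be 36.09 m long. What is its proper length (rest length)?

Contracted length L = 36.09 m
γ = 1/√(1 - 0.72²) = 1.44098
L₀ = γL = 1.44098 × 36.09 = 52.00 m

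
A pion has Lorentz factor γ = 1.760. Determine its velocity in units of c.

From γ = 1/√(1 - v²/c²):
1/γ² = 1/1.760² = 0.3228
v²/c² = 1 - 0.3228 = 0.6772
v/c = √(0.6772) = 0.8229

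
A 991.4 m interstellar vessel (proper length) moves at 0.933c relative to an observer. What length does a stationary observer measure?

Proper length L₀ = 991.4 m
γ = 1/√(1 - 0.933²) = 2.7787
L = L₀/γ = 991.4/2.7787 = 356.8 m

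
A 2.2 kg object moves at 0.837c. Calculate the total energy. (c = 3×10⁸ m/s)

γ = 1/√(1 - 0.837²) = 1.8275
mc² = 2.2 × (3×10⁸)² = 1.980×10¹⁷ J
E = γmc² = 1.8275 × 1.980×10¹⁷ = 3.618×10¹⁷ J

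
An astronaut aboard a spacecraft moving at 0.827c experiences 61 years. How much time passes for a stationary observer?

Proper time Δt₀ = 61 years
γ = 1/√(1 - 0.827²) = 1.779
Δt = γΔt₀ = 1.779 × 61 = 108.5 years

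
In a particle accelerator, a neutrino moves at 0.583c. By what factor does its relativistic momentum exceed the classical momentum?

p_rel = γmv, p_class = mv
Ratio = γ = 1/√(1 - 0.583²)
= 1/√(0.660111) = 1.231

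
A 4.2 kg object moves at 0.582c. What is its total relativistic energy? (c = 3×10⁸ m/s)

γ = 1/√(1 - 0.582²) = 1.2297
mc² = 4.2 × (3×10⁸)² = 3.780×10¹⁷ J
E = γmc² = 1.2297 × 3.780×10¹⁷ = 4.648×10¹⁷ J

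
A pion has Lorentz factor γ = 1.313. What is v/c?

From γ = 1/√(1 - v²/c²):
1/γ² = 1/1.313² = 0.5801
v²/c² = 1 - 0.5801 = 0.4199
v/c = √(0.4199) = 0.6480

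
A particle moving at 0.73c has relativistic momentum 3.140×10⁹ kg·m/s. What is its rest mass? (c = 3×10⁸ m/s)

γ = 1/√(1 - 0.73²) = 1.4632
v = 0.73 × 3×10⁸ = 2.190×10⁸ m/s
m = p/(γv) = 3.140×10⁹/(1.4632 × 2.190×10⁸) = 9.799 kg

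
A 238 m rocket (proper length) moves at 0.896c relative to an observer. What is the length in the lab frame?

Proper length L₀ = 238 m
γ = 1/√(1 - 0.896²) = 2.252
L = L₀/γ = 238/2.252 = 105.7 m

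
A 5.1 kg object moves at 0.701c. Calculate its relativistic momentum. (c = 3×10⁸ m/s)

γ = 1/√(1 - 0.701²) = 1.402
v = 0.701 × 3×10⁸ = 2.103×10⁸ m/s
p = γmv = 1.402 × 5.1 × 2.103×10⁸ = 1.504×10⁹ kg·m/s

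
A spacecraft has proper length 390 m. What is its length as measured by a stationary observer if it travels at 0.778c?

Proper length L₀ = 390 m
γ = 1/√(1 - 0.778²) = 1.592
L = L₀/γ = 390/1.592 = 245.0 m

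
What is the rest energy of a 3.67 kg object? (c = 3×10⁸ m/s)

c² = (3×10⁸)² = 9.000×10¹⁶ m²/s²
E₀ = mc² = 3.67 × 9.000×10¹⁶ = 3.303×10¹⁷ J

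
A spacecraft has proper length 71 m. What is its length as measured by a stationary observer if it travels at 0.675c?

Proper length L₀ = 71 m
γ = 1/√(1 - 0.675²) = 1.3553
L = L₀/γ = 71/1.3553 = 52.39 m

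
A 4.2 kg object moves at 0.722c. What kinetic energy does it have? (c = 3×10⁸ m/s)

γ = 1/√(1 - 0.722²) = 1.4453
γ - 1 = 0.4453
KE = (γ-1)mc² = 0.4453 × 4.2 × (3×10⁸)² = 1.683×10¹⁷ J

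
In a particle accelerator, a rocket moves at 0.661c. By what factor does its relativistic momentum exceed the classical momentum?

p_rel = γmv, p_class = mv
Ratio = γ = 1/√(1 - 0.661²)
= 1/√(0.563079) = 1.333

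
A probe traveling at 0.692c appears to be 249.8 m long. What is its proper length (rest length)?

Contracted length L = 249.8 m
γ = 1/√(1 - 0.692²) = 1.385
L₀ = γL = 1.385 × 249.8 = 346.0 m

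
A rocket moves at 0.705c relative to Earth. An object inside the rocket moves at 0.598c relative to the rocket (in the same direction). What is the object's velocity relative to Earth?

u = (u' + v)/(1 + u'v/c²)
Numerator: 0.598 + 0.705 = 1.303
Denominator: 1 + 0.42159 = 1.42159
u = 1.303/1.42159 = 0.9166c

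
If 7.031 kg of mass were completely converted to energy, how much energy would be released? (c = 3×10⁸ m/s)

Using E = mc²:
c² = (3×10⁸)² = 9×10¹⁶ m²/s²
E = 7.031 × 9×10¹⁶ = 6.328×10¹⁷ J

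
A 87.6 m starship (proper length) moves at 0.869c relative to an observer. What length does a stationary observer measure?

Proper length L₀ = 87.6 m
γ = 1/√(1 - 0.869²) = 2.02097
L = L₀/γ = 87.6/2.02097 = 43.35 m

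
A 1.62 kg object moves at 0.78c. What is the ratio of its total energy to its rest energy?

E = γmc², E₀ = mc²
E/E₀ = γ = 1/√(1 - 0.78²) = 1.598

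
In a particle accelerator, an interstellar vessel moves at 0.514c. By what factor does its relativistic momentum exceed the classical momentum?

p_rel = γmv, p_class = mv
Ratio = γ = 1/√(1 - 0.514²)
= 1/√(0.735804) = 1.166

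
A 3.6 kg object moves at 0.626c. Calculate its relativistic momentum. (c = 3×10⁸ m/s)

γ = 1/√(1 - 0.626²) = 1.28234
v = 0.626 × 3×10⁸ = 1.878×10⁸ m/s
p = γmv = 1.28234 × 3.6 × 1.878×10⁸ = 8.670×10⁸ kg·m/s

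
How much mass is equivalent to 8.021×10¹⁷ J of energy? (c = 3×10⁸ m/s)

From E = mc², we get m = E/c²
c² = (3×10⁸)² = 9×10¹⁶ m²/s²
m = 8.021×10¹⁷ / 9×10¹⁶ = 8.912 kg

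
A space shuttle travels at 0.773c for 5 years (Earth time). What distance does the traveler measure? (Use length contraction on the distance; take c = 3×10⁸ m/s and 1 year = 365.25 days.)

Earth distance: d = v × t = 0.773c × 5 yr = 3.6591×10¹⁶ m
γ = 1.5763
d' = d/γ = 3.6591×10¹⁶/1.5763 = 2.321×10¹⁶ m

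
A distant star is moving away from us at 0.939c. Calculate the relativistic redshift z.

β = 0.939
(1+β)/(1-β) = 1.939/0.061 = 31.79
√(31.79) = 5.638
z = 5.638 - 1 = 4.638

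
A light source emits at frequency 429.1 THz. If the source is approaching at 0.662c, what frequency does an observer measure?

β = v/c = 0.662
(1+β)/(1-β) = 1.662/0.338 = 4.9172
Doppler factor = √(4.9172) = 2.2175
f_obs = 429.1 × 2.2175 = 951.5 THz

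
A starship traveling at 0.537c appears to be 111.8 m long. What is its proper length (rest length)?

Contracted length L = 111.8 m
γ = 1/√(1 - 0.537²) = 1.185
L₀ = γL = 1.185 × 111.8 = 132.5 m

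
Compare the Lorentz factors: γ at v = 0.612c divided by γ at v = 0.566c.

γ₁ = 1/√(1 - 0.612²) = 1.264
γ₂ = 1/√(1 - 0.566²) = 1.213
γ₁/γ₂ = 1.264/1.213 = 1.042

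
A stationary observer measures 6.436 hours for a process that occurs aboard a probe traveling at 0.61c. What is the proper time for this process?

Dilated time Δt = 6.436 hours
γ = 1/√(1 - 0.61²) = 1.262
Δt₀ = Δt/γ = 6.436/1.262 = 5.100 hours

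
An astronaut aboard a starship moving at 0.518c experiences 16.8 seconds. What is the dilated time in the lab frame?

Proper time Δt₀ = 16.8 seconds
γ = 1/√(1 - 0.518²) = 1.169
Δt = γΔt₀ = 1.169 × 16.8 = 19.64 seconds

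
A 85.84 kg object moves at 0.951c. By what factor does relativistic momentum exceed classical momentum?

p_rel = γmv, p_class = mv
Ratio = γ = 1/√(1 - 0.951²) = 3.234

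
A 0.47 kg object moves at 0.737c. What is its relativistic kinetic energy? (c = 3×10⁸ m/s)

γ = 1/√(1 - 0.737²) = 1.4795
γ - 1 = 0.4795
KE = (γ-1)mc² = 0.4795 × 0.47 × (3×10⁸)² = 2.028×10¹⁶ J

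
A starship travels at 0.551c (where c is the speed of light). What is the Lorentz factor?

v/c = 0.551, so (v/c)² = 0.303601
1 - (v/c)² = 0.696399
γ = 1/√(0.696399) = 1.198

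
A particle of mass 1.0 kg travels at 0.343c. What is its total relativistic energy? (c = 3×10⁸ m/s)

γ = 1/√(1 - 0.343²) = 1.0646
mc² = 1.0 × (3×10⁸)² = 9.000×10¹⁶ J
E = γmc² = 1.0646 × 9.000×10¹⁶ = 9.581×10¹⁶ J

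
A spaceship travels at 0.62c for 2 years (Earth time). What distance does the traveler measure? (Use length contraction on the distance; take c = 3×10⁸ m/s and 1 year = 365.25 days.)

Earth distance: d = v × t = 0.62c × 2 yr = 1.1739×10¹⁶ m
γ = 1.2745
d' = d/γ = 1.1739×10¹⁶/1.2745 = 9.211×10¹⁵ m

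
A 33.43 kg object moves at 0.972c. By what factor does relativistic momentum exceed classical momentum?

p_rel = γmv, p_class = mv
Ratio = γ = 1/√(1 - 0.972²) = 4.256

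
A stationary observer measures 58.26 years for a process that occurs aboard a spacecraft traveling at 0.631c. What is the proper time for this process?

Dilated time Δt = 58.26 years
γ = 1/√(1 - 0.631²) = 1.289
Δt₀ = Δt/γ = 58.26/1.289 = 45.20 years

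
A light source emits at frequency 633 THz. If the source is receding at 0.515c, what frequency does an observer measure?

β = v/c = 0.515
(1-β)/(1+β) = 0.485/1.515 = 0.3201
Doppler factor = √(0.3201) = 0.5658
f_obs = 633 × 0.5658 = 358.2 THz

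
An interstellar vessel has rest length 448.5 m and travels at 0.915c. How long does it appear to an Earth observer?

Proper length L₀ = 448.5 m
γ = 1/√(1 - 0.915²) = 2.479
L = L₀/γ = 448.5/2.479 = 180.9 m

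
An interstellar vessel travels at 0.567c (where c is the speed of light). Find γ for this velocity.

v/c = 0.567, so (v/c)² = 0.321489
1 - (v/c)² = 0.678511
γ = 1/√(0.678511) = 1.214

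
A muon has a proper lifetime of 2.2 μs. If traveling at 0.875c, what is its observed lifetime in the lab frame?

Proper lifetime τ₀ = 2.2 μs
γ = 1/√(1 - 0.875²) = 2.0656
τ = γτ₀ = 2.0656 × 2.2 μs = 4.544 μs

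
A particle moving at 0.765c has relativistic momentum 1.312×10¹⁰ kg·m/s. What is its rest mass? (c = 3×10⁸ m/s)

γ = 1/√(1 - 0.765²) = 1.5527
v = 0.765 × 3×10⁸ = 2.295×10⁸ m/s
m = p/(γv) = 1.312×10¹⁰/(1.5527 × 2.295×10⁸) = 36.82 kg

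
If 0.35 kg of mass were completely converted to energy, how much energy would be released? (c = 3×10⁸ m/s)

Using E = mc²:
c² = (3×10⁸)² = 9×10¹⁶ m²/s²
E = 0.35 × 9×10¹⁶ = 3.150×10¹⁶ J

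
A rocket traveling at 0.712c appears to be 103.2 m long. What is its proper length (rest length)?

Contracted length L = 103.2 m
γ = 1/√(1 - 0.712²) = 1.424
L₀ = γL = 1.424 × 103.2 = 147.0 m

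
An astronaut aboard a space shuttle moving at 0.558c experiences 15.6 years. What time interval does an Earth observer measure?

Proper time Δt₀ = 15.6 years
γ = 1/√(1 - 0.558²) = 1.205
Δt = γΔt₀ = 1.205 × 15.6 = 18.80 years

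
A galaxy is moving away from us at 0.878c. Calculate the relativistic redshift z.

β = 0.878
(1+β)/(1-β) = 1.878/0.122 = 15.39
√(15.39) = 3.923
z = 3.923 - 1 = 2.923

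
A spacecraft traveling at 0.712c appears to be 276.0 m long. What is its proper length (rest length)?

Contracted length L = 276.0 m
γ = 1/√(1 - 0.712²) = 1.4241
L₀ = γL = 1.4241 × 276.0 = 393.1 m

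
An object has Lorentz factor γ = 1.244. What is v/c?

From γ = 1/√(1 - v²/c²):
1/γ² = 1/1.244² = 0.6462
v²/c² = 1 - 0.6462 = 0.3538
v/c = √(0.3538) = 0.5948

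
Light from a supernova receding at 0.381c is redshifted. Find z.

β = 0.381
(1+β)/(1-β) = 1.381/0.619 = 2.231
√(2.231) = 1.4937
z = 1.4937 - 1 = 0.4937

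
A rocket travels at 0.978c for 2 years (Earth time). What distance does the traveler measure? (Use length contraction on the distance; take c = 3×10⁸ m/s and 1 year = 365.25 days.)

Earth distance: d = v × t = 0.978c × 2 yr = 1.852×10¹⁶ m
γ = 4.794
d' = d/γ = 1.852×10¹⁶/4.794 = 3.863×10¹⁵ m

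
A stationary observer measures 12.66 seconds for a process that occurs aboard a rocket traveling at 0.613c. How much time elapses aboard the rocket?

Dilated time Δt = 12.66 seconds
γ = 1/√(1 - 0.613²) = 1.266
Δt₀ = Δt/γ = 12.66/1.266 = 10.00 seconds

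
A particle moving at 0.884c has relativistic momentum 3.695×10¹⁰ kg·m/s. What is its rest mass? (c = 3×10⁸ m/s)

γ = 1/√(1 - 0.884²) = 2.1391
v = 0.884 × 3×10⁸ = 2.652×10⁸ m/s
m = p/(γv) = 3.695×10¹⁰/(2.1391 × 2.652×10⁸) = 65.13 kg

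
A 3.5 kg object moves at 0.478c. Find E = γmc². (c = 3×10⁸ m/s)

γ = 1/√(1 - 0.478²) = 1.1385
mc² = 3.5 × (3×10⁸)² = 3.150×10¹⁷ J
E = γmc² = 1.1385 × 3.150×10¹⁷ = 3.586×10¹⁷ J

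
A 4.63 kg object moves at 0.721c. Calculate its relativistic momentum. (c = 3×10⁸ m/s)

γ = 1/√(1 - 0.721²) = 1.443
v = 0.721 × 3×10⁸ = 2.163×10⁸ m/s
p = γmv = 1.443 × 4.63 × 2.163×10⁸ = 1.445×10⁹ kg·m/s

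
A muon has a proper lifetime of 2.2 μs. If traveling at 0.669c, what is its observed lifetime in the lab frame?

Proper lifetime τ₀ = 2.2 μs
γ = 1/√(1 - 0.669²) = 1.3454
τ = γτ₀ = 1.3454 × 2.2 μs = 2.960 μs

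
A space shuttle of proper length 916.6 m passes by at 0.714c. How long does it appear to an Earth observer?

Proper length L₀ = 916.6 m
γ = 1/√(1 - 0.714²) = 1.42827
L = L₀/γ = 916.6/1.42827 = 641.8 m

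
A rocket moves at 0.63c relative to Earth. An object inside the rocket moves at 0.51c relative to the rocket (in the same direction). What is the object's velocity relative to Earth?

u = (u' + v)/(1 + u'v/c²)
Numerator: 0.51 + 0.63 = 1.14
Denominator: 1 + 0.3213 = 1.3213
u = 1.14/1.3213 = 0.8628c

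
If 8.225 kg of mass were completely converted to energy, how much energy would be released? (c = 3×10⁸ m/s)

Using E = mc²:
c² = (3×10⁸)² = 9×10¹⁶ m²/s²
E = 8.225 × 9×10¹⁶ = 7.403×10¹⁷ J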